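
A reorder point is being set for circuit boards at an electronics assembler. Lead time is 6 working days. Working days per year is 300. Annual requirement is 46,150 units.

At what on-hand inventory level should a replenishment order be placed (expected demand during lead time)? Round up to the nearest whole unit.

Daily demand d = 46,150 / 300 = 153.833 units/day
Demand during lead time = 153.833 × 6 = 923.00
Reorder point = 923.00 → round up

923 units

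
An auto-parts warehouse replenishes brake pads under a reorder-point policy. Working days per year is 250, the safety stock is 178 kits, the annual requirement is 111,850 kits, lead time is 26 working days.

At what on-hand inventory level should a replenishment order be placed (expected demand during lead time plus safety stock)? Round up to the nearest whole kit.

Daily demand d = 111,850 / 250 = 447.400 kits/day
Demand during lead time = 447.400 × 26 = 11,632.40
Reorder point = 11,632.40 + 178 = 11,810.40 → round up

11,811 kits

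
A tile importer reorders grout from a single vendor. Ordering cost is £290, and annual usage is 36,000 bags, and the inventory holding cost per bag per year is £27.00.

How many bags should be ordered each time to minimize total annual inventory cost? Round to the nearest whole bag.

879 bags

Q* = √(2·D·S / H) = √(2·36,000·290 / 27) = √773,333.3 ≈ 879.39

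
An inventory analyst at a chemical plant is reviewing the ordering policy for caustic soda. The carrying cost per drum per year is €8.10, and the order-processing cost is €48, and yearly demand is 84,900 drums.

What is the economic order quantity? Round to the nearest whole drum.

Q* = √(2·D·S / H) = √(2·84,900·48 / 8.1) = √1,006,222.2 ≈ 1,003.11

1,003 drums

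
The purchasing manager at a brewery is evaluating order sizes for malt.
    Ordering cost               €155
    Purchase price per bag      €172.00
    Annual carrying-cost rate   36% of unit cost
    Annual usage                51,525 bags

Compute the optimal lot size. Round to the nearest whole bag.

508 bags

Carrying cost H = €172 × 36% = €61.9200/bag/yr
Q* = √(2·D·S / H) = √(2·51,525·155 / 61.92) = √257,957.8 ≈ 507.90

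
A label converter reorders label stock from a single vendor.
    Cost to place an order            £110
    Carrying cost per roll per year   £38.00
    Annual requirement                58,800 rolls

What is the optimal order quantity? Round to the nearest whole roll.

583 rolls

EOQ = √(2DS/H) = √(2 × 58,800 × 110 / 38)
    = √(340,421.05) ≈ 583.46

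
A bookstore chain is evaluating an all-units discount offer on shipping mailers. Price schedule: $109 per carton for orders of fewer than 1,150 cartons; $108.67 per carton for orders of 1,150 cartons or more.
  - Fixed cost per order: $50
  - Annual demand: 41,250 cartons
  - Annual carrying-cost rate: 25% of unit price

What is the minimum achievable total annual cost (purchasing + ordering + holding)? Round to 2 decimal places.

$4,500,052.29

H₁ = 25%×$109 = $27.2500;  H₂ = 25%×$108.67 = $27.1675
EOQ₁ = √(2×41,250×50/27.2500) = 389.07  (< 1,150, feasible at tier 1)
EOQ₂ = √(2×41,250×50/27.1675) = 389.66  (< 1,150 → use Q = 1,150 at tier-2 price)
TC(tier 1 (EOQ₁), Q≈389.1) = $4,506,852.18
TC(tier 2, Q≈1,150.0) = $4,500,052.29
Minimum at tier 2: $4,500,052.29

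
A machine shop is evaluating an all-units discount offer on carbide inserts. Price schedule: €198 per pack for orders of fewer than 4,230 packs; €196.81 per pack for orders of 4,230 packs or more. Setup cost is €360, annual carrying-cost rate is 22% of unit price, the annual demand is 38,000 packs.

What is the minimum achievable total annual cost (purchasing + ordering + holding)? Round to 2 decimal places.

€7,558,522.48

H₁ = 22%×€198 = €43.5600;  H₂ = 22%×€196.81 = €43.2982
EOQ₁ = √(2×38,000×360/43.5600) = 792.53  (< 4,230, feasible at tier 1)
EOQ₂ = √(2×38,000×360/43.2982) = 794.92  (< 4,230 → use Q = 4,230 at tier-2 price)
TC(tier 1 (EOQ₁), Q≈792.5) = €7,558,522.48
TC(tier 2, Q≈4,230.0) = €7,573,589.74
Minimum at tier 1 (EOQ₁): €7,558,522.48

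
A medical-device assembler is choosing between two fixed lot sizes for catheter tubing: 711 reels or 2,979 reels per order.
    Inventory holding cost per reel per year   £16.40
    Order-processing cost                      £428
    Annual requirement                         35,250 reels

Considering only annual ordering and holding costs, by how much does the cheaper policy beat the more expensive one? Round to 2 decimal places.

For each Q, cost = (D/Q)·S + (Q/2)·H.
TC(711) = (35,250/711)×428 + (711/2)×16.4 = £27,049.61
TC(2,979) = (35,250/2,979)×428 + (2,979/2)×16.4 = £29,492.25
Cheaper: Q = 711.  Difference = £2,442.64

£2,442.64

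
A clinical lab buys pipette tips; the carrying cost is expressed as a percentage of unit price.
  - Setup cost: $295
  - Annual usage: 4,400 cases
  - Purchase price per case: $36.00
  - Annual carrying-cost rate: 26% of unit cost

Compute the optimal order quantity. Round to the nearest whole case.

Carrying cost H = $36 × 26% = $9.3600/case/yr
EOQ = √(2DS/H) = √(2 × 4,400 × 295 / 9.36)
    = √(277,350.43) ≈ 526.64

527 cases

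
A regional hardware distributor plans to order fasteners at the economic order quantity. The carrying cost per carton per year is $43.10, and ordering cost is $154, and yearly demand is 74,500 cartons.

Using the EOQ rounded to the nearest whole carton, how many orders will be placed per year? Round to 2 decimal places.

Optimal lot size Q* = (2 × 74,500 × $154 / $43.1)^½ ≈ 729.65 → Q = 730
Orders per year = D/Q = 74,500 / 730 = 102.055

102.05 orders per year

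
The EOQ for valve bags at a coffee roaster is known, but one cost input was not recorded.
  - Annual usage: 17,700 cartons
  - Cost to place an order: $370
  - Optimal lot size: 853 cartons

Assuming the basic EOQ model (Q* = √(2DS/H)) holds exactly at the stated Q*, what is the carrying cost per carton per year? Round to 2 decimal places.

$18.00

EOQ relation: Q² = 2DS/H, so rearrange for the unknown.
H = 2DS / Q² = 2 × 17,700 × 370 / 853² = 18.0014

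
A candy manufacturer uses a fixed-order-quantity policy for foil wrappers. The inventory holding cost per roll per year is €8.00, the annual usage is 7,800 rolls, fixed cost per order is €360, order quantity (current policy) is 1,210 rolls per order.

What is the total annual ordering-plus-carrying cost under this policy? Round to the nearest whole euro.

€7,161

Annual ordering cost = (D/Q)·S = (7,800/1,210) × 360 = €2,320.66
Annual holding cost  = (Q/2)·H = (1,210/2) × 8 = €4,840.00
Total = €2,320.66 + €4,840.00 = €7,160.66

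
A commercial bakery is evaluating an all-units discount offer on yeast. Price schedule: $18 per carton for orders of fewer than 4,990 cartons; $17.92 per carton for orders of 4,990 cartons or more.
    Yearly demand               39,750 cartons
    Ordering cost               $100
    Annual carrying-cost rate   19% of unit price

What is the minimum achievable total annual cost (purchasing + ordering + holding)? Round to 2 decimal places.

H₁ = 19%×$18 = $3.4200;  H₂ = 19%×$17.92 = $3.4048
EOQ₁ = √(2×39,750×100/3.4200) = 1,524.65  (< 4,990, feasible at tier 1)
EOQ₂ = √(2×39,750×100/3.4048) = 1,528.05  (< 4,990 → use Q = 4,990 at tier-2 price)
TC(tier 1 (EOQ₁), Q≈1,524.7) = $720,714.31
TC(tier 2, Q≈4,990.0) = $721,611.57
Minimum at tier 1 (EOQ₁): $720,714.31

$720,714.31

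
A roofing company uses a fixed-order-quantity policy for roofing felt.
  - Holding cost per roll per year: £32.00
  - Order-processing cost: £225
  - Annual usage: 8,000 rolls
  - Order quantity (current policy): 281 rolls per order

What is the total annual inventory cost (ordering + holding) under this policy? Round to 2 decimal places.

Annual ordering cost = (D/Q)·S = (8,000/281) × 225 = £6,405.69
Annual holding cost  = (Q/2)·H = (281/2) × 32 = £4,496.00
Total = £6,405.69 + £4,496.00 = £10,901.69

£10,901.69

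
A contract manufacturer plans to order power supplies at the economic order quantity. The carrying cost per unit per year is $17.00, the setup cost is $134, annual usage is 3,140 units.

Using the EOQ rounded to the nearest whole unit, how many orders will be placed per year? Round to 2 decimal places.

Optimal lot size Q* = (2 × 3,140 × $134 / $17)^½ ≈ 222.49 → Q = 222
N = D/Q = 3,140/222 ≈ 14.144 orders/yr

14.14 orders per year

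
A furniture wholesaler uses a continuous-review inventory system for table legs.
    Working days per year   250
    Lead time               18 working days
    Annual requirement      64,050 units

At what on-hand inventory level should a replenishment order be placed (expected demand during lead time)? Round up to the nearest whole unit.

4,612 units

Daily demand d = 64,050 / 250 = 256.200 units/day
Demand during lead time = 256.200 × 18 = 4,611.60
Reorder point = 4,611.60 → round up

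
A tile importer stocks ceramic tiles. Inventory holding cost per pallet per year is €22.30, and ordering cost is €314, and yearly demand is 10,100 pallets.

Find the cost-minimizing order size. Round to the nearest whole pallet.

533 pallets

EOQ = √(2DS/H) = √(2 × 10,100 × 314 / 22.3)
    = √(284,430.49) ≈ 533.32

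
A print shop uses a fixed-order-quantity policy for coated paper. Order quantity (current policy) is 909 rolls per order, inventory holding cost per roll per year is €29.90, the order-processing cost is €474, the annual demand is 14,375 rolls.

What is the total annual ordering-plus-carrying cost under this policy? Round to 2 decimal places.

Annual ordering cost = (D/Q)·S = (14,375/909) × 474 = €7,495.87
Annual holding cost  = (Q/2)·H = (909/2) × 29.9 = €13,589.55
Total = €7,495.87 + €13,589.55 = €21,085.42

€21,085.42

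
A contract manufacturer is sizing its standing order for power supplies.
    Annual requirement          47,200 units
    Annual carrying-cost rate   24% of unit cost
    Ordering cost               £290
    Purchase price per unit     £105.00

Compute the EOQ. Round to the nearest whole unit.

Carrying cost H = £105 × 24% = £25.2000/unit/yr
Optimal lot size Q* = (2 × 47,200 × £290 / £25.2)^½ ≈ 1,042.28

1,042 units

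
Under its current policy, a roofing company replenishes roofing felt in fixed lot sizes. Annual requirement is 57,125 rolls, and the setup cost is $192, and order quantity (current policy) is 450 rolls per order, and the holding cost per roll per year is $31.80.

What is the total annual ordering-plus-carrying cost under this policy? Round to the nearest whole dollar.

$31,528

Annual ordering cost = (D/Q)·S = (57,125/450) × 192 = $24,373.33
Annual holding cost  = (Q/2)·H = (450/2) × 31.8 = $7,155.00
Total = $24,373.33 + $7,155.00 = $31,528.33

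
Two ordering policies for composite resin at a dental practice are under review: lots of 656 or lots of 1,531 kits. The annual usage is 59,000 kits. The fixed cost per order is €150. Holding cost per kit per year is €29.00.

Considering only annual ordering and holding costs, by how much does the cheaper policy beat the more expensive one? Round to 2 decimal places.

€4,977.18

TC(Q) = (D/Q)S + (Q/2)H
TC(656) = (59,000/656)×150 + (656/2)×29 = €23,002.85
TC(1,531) = (59,000/1,531)×150 + (1,531/2)×29 = €27,980.04
Lots of 656 are cheaper by €4,977.18.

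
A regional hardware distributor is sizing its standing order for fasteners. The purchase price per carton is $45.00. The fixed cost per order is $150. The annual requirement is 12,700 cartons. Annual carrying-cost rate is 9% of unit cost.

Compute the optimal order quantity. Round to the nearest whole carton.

970 cartons

Carrying cost H = $45 × 9% = $4.0500/carton/yr
2DS/H = 2·12,700·150/4.05 = 940,740.74
EOQ = √940,740.74 ≈ 969.92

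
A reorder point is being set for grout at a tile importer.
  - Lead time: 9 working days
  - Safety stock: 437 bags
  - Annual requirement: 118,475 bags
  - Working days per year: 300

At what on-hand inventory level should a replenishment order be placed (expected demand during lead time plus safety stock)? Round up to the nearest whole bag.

3,992 bags

Daily demand d = 118,475 / 300 = 394.917 bags/day
Demand during lead time = 394.917 × 9 = 3,554.25
Reorder point = 3,554.25 + 437 = 3,991.25 → round up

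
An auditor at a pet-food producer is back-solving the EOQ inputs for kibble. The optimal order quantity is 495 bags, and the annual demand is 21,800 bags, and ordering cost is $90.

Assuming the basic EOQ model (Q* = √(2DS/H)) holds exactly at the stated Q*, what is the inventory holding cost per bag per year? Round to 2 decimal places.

$16.01

From Q* = √(2DS/H) ⇒ Q*² = 2DS/H.
H = 2DS / Q² = 2 × 21,800 × 90 / 495² = 16.0147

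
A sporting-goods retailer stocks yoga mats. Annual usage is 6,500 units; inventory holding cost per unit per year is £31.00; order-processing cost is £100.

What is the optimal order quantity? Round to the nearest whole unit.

Q* = √(2·D·S / H) = √(2·6,500·100 / 31) = √41,935.5 ≈ 204.78

205 units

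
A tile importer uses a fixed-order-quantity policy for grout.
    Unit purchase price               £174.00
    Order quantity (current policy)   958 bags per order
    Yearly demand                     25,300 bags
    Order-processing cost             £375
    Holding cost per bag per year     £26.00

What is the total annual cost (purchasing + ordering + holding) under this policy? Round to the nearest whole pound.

Orders/yr = 25,300/958 = 26.409; ordering cost = 26.409 × £375 = £9,903.44
Average inventory = 958/2 = 479; holding cost = 479 × £26 = £12,454.00
Purchase cost = D·C = 25,300 × 174 = £4,402,200.00
Total = £9,903.44 + £12,454.00 + £4,402,200.00 = £4,424,557.44

£4,424,557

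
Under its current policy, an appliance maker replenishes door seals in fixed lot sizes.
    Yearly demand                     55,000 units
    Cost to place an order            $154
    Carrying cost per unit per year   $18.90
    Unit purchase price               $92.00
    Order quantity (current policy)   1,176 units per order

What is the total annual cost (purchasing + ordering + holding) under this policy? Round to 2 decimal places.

$5,078,315.58

Annual ordering cost = (D/Q)·S = (55,000/1,176) × 154 = $7,202.38
Annual holding cost  = (Q/2)·H = (1,176/2) × 18.9 = $11,113.20
Purchase cost = D·C = 55,000 × 92 = $5,060,000.00
Total = $7,202.38 + $11,113.20 + $5,060,000.00 = $5,078,315.58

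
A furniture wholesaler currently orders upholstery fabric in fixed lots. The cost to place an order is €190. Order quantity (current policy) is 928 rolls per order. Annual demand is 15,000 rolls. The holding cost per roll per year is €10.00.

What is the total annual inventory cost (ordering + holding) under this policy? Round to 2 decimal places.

Ordering: D/Q × S = 15,000/928 × €190 = €3,071.12
Holding:  Q/2 × H = 928/2 × €10 = €4,640.00
Total = €3,071.12 + €4,640.00 = €7,711.12

€7,711.12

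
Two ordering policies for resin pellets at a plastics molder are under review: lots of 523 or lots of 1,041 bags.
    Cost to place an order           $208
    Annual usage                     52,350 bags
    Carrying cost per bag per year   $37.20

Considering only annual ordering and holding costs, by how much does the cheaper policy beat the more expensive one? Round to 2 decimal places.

$725.14

Annual cost at Q: ordering D·S/Q plus holding Q·H/2.
TC(523) = (52,350/523)×208 + (523/2)×37.2 = $30,547.69
TC(1,041) = (52,350/1,041)×208 + (1,041/2)×37.2 = $29,822.54
|ΔTC| = |$30,547.69 − $29,822.54| = $725.14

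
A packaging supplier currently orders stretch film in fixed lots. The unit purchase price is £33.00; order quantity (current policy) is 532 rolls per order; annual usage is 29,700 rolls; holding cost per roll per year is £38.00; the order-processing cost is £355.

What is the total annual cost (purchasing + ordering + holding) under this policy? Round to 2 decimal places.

£1,010,026.61

Annual ordering cost = (D/Q)·S = (29,700/532) × 355 = £19,818.61
Annual holding cost  = (Q/2)·H = (532/2) × 38 = £10,108.00
Purchase cost = D·C = 29,700 × 33 = £980,100.00
Total = £19,818.61 + £10,108.00 + £980,100.00 = £1,010,026.61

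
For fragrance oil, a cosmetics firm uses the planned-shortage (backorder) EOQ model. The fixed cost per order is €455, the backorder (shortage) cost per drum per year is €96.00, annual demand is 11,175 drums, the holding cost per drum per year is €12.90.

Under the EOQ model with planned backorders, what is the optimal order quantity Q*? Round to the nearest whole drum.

Q* = √(2DS/H) · √((H + b)/b)
   = √(2 × 11,175 × 455 / 12.9) · √((12.9 + 96) / 96)
   = 887.870 × 1.0651 ≈ 945.64

946 drums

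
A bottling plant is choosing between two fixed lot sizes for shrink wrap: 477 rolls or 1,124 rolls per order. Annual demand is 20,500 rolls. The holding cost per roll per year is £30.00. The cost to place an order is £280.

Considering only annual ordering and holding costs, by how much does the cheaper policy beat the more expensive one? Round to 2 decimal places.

TC(Q) = (D/Q)S + (Q/2)H
TC(477) = (20,500/477)×280 + (477/2)×30 = £19,188.54
TC(1,124) = (20,500/1,124)×280 + (1,124/2)×30 = £21,966.76
Cheaper: Q = 477.  Difference = £2,778.22

£2,778.22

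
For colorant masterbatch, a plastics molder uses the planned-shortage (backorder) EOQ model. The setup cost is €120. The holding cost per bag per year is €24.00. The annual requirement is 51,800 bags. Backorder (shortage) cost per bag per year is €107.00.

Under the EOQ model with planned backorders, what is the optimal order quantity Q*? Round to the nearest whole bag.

796 bags

Q* = √(2DS/H) · √((H + b)/b)
   = √(2 × 51,800 × 120 / 24) · √((24 + 107) / 107)
   = 719.722 × 1.1065 ≈ 796.36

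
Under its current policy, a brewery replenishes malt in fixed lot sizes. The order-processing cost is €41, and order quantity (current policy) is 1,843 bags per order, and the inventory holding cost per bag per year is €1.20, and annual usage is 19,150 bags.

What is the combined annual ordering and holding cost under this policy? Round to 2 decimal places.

€1,531.82

Ordering: D/Q × S = 19,150/1,843 × €41 = €426.02
Holding:  Q/2 × H = 1,843/2 × €1.2 = €1,105.80
Total = €426.02 + €1,105.80 = €1,531.82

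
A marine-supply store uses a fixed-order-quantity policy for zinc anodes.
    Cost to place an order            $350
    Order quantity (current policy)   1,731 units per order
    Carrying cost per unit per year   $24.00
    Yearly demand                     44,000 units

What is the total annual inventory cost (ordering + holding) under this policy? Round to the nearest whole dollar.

Orders/yr = 44,000/1,731 = 25.419; ordering cost = 25.419 × $350 = $8,896.59
Average inventory = 1,731/2 = 865.5; holding cost = 865.5 × $24 = $20,772.00
Total = $8,896.59 + $20,772.00 = $29,668.59

$29,669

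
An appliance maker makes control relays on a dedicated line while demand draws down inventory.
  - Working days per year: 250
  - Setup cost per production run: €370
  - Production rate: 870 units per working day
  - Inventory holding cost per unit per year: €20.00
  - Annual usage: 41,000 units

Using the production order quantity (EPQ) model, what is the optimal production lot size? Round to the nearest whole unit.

1,367 units

Daily demand d = 41,000/250 = 164.000; p = 870; 1 − d/p = 0.81149
EPQ = √(2DS / (H(1 − d/p)))
    = √(2 × 41,000 × 370 / (20 × 0.81149)) ≈ 1,367.26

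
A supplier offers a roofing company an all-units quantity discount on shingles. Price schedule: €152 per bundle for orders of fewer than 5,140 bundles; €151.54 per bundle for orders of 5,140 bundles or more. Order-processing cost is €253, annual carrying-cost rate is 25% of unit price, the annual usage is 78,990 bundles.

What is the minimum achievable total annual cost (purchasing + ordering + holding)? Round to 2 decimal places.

€12,045,452.04

H₁ = 25%×€152 = €38.0000;  H₂ = 25%×€151.54 = €37.8850
EOQ₁ = √(2×78,990×253/38.0000) = 1,025.58  (< 5,140, feasible at tier 1)
EOQ₂ = √(2×78,990×253/37.8850) = 1,027.14  (< 5,140 → use Q = 5,140 at tier-2 price)
TC(tier 1 (EOQ₁), Q≈1,025.6) = €12,045,452.04
TC(tier 2, Q≈5,140.0) = €12,071,397.08
Minimum at tier 1 (EOQ₁): €12,045,452.04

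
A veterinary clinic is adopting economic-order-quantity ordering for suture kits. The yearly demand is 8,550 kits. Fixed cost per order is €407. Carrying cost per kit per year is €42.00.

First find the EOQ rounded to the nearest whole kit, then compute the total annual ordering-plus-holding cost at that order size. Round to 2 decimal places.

2DS/H = 2·8,550·407/42 = 165,707.14
EOQ = √165,707.14 ≈ 407.07 → Q = 407 kits
Orders/yr = 8,550/407 = 21.007; ordering cost = 21.007 × €407 = €8,550.00
Average inventory = 407/2 = 203.5; holding cost = 203.5 × €42 = €8,547.00
Total = €8,550.00 + €8,547.00 = €17,097.00

€17,097.00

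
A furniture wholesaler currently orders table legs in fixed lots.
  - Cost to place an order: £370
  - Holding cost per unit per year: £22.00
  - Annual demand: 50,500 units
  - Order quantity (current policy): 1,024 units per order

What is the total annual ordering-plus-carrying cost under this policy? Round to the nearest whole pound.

Ordering: D/Q × S = 50,500/1,024 × £370 = £18,247.07
Holding:  Q/2 × H = 1,024/2 × £22 = £11,264.00
Total = £18,247.07 + £11,264.00 = £29,511.07

£29,511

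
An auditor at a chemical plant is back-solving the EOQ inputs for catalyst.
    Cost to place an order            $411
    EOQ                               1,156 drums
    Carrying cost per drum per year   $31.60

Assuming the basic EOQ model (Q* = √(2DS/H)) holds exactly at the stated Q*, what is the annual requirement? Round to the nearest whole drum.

51,373 drums per year

From Q* = √(2DS/H) ⇒ Q*² = 2DS/H.
D = Q²H / (2S) = 1,156² × 31.6 / (2 × 411) = 51,372.53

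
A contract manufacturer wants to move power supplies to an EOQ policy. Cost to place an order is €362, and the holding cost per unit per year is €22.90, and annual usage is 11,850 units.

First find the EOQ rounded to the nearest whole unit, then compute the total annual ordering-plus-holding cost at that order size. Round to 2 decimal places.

EOQ = √(2DS/H) = √(2 × 11,850 × 362 / 22.9)
    = √(374,646.29) ≈ 612.08 → Q = 612 units
Orders/yr = 11,850/612 = 19.363; ordering cost = 19.363 × €362 = €7,009.31
Average inventory = 612/2 = 306; holding cost = 306 × €22.9 = €7,007.40
Total = €7,009.31 + €7,007.40 = €14,016.71

€14,016.71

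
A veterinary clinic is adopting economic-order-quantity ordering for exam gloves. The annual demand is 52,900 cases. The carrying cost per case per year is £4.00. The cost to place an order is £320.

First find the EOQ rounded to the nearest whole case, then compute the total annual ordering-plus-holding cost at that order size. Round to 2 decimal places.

£11,637.18

Q* = √(2·D·S / H) = √(2·52,900·320 / 4) = √8,464,000.0 ≈ 2,909.30 → Q = 2,909 cases
Orders/yr = 52,900/2,909 = 18.185; ordering cost = 18.185 × £320 = £5,819.18
Average inventory = 2,909/2 = 1454.5; holding cost = 1454.5 × £4 = £5,818.00
Total = £5,819.18 + £5,818.00 = £11,637.18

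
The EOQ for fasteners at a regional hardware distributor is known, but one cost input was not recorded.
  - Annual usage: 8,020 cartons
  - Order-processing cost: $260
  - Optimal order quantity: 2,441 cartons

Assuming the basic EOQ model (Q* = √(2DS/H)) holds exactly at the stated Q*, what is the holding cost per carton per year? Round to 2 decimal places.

$0.70

From Q* = √(2DS/H) ⇒ Q*² = 2DS/H.
H = 2DS / Q² = 2 × 8,020 × 260 / 2,441² = 0.6999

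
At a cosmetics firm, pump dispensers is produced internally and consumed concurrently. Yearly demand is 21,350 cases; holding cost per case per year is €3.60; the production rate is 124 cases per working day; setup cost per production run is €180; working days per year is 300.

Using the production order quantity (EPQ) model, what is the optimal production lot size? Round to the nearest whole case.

Daily demand d = 21,350/300 = 71.167; p = 124; 1 − d/p = 0.42608
EPQ = √(2DS / (H(1 − d/p)))
    = √(2 × 21,350 × 180 / (3.6 × 0.42608)) ≈ 2,238.49

2,238 cases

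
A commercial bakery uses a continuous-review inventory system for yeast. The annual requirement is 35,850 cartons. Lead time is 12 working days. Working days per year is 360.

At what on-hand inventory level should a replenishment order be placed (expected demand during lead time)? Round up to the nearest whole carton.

Daily demand d = 35,850 / 360 = 99.583 cartons/day
Demand during lead time = 99.583 × 12 = 1,195.00
Reorder point = 1,195.00 → round up

1,195 cartons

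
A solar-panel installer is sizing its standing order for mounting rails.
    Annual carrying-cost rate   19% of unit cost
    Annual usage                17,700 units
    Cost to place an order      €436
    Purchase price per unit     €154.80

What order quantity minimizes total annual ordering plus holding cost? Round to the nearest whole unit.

Carrying cost H = €154.8 × 19% = €29.4120/unit/yr
Q* = √(2·D·S / H) = √(2·17,700·436 / 29.412) = √524,765.4 ≈ 724.41

724 units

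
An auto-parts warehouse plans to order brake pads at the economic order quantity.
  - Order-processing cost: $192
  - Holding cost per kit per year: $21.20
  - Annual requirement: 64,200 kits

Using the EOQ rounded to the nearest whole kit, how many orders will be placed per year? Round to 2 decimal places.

59.55 orders per year

Optimal lot size Q* = (2 × 64,200 × $192 / $21.2)^½ ≈ 1,078.36 → Q = 1,078
Orders per year = D/Q = 64,200 / 1,078 = 59.555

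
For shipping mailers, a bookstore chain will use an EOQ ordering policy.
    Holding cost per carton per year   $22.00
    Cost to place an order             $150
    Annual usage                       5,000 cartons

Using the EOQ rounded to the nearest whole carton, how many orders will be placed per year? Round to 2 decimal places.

19.16 orders per year

EOQ = √(2DS/H) = √(2 × 5,000 × 150 / 22)
    = √(68,181.82) ≈ 261.12 → Q = 261
Orders per year = D/Q = 5,000 / 261 = 19.157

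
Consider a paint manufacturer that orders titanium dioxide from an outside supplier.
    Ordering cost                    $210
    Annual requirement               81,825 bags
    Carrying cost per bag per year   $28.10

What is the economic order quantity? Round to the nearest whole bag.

1,106 bags

2DS/H = 2·81,825·210/28.1 = 1,223,007.12
EOQ = √1,223,007.12 ≈ 1,105.90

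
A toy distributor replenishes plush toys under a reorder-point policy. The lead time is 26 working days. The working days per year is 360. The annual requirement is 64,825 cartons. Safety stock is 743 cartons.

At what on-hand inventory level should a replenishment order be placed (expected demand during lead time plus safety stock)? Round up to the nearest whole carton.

5,425 cartons

Daily demand d = 64,825 / 360 = 180.069 cartons/day
Demand during lead time = 180.069 × 26 = 4,681.81
Reorder point = 4,681.81 + 743 = 5,424.81 → round up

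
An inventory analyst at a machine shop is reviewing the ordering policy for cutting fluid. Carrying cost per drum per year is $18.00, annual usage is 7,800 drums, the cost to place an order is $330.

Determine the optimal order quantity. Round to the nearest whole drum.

Optimal lot size Q* = (2 × 7,800 × $330 / $18)^½ ≈ 534.79

535 drums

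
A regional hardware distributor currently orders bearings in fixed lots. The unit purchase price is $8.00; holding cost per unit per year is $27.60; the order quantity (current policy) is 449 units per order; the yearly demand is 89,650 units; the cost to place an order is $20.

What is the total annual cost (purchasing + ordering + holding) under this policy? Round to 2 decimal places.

$727,389.52

Ordering: D/Q × S = 89,650/449 × $20 = $3,993.32
Holding:  Q/2 × H = 449/2 × $27.6 = $6,196.20
Purchase cost = D·C = 89,650 × 8 = $717,200.00
Total = $3,993.32 + $6,196.20 + $717,200.00 = $727,389.52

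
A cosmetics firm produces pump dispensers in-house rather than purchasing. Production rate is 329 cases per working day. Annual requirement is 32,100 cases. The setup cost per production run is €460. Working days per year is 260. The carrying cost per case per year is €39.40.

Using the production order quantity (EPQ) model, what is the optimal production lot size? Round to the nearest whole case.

1,095 cases

d = 32,100/260 = 123.4615 cases/day;  effective holding cost H(1 − d/p) = 39.4·(1 − 123.4615/329) = 24.61464
Q* = √(2DS / H_eff) = √(2·32,100·460 / 24.61464) ≈ 1,095.34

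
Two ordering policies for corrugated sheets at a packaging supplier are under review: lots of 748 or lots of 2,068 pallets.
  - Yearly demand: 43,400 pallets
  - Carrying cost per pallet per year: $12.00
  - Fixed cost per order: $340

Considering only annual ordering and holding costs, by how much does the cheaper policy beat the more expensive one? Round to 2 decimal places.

$4,671.88

For each Q, cost = (D/Q)·S + (Q/2)·H.
TC(748) = (43,400/748)×340 + (748/2)×12 = $24,215.27
TC(2,068) = (43,400/2,068)×340 + (2,068/2)×12 = $19,543.40
Lots of 2,068 are cheaper by $4,671.88.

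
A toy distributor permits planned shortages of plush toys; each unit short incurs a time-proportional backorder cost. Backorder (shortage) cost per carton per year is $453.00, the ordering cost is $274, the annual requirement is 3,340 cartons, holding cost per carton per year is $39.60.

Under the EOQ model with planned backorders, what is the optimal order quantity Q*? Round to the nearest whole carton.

224 cartons

Q* = √(2DS/H) · √((H + b)/b)
   = √(2 × 3,340 × 274 / 39.6) · √((39.6 + 453) / 453)
   = 214.989 × 1.0428 ≈ 224.19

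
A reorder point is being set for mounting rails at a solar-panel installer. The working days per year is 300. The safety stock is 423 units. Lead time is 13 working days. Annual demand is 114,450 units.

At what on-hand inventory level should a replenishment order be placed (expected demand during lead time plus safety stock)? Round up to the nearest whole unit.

5,383 units

Daily demand d = 114,450 / 300 = 381.500 units/day
Demand during lead time = 381.500 × 13 = 4,959.50
Reorder point = 4,959.50 + 423 = 5,382.50 → round up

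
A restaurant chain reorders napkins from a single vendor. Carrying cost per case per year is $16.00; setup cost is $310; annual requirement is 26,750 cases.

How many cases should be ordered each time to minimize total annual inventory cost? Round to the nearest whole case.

Q* = √(2·D·S / H) = √(2·26,750·310 / 16) = √1,036,562.5 ≈ 1,018.12

1,018 cases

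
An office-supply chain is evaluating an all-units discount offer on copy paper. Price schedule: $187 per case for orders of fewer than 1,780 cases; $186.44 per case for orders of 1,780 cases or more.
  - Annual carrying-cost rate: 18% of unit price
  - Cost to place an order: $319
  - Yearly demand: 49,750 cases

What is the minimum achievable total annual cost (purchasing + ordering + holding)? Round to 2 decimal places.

$9,314,173.56

H₁ = 18%×$187 = $33.6600;  H₂ = 18%×$186.44 = $33.5592
EOQ₁ = √(2×49,750×319/33.6600) = 971.07  (< 1,780, feasible at tier 1)
EOQ₂ = √(2×49,750×319/33.5592) = 972.53  (< 1,780 → use Q = 1,780 at tier-2 price)
TC(tier 1 (EOQ₁), Q≈971.1) = $9,335,936.16
TC(tier 2, Q≈1,780.0) = $9,314,173.56
Minimum at tier 2: $9,314,173.56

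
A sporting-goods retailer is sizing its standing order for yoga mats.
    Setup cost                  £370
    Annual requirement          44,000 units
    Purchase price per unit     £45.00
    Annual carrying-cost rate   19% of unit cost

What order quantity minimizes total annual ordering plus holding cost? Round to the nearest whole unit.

1,951 units

Carrying cost H = £45 × 19% = £8.5500/unit/yr
Q* = √(2·D·S / H) = √(2·44,000·370 / 8.55) = √3,808,187.1 ≈ 1,951.46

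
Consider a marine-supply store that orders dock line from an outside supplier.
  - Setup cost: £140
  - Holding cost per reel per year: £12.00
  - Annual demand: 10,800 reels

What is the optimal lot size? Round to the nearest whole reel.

2DS/H = 2·10,800·140/12 = 252,000.00
EOQ = √252,000.00 ≈ 502.00

502 reels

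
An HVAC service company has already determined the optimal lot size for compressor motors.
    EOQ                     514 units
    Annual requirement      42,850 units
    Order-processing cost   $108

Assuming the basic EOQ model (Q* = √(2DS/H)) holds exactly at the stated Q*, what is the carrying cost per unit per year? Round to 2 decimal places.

$35.03

Since Q* = (2DS/H)^½, squaring gives Q*²·H = 2DS.
H = 2DS / Q² = 2 × 42,850 × 108 / 514² = 35.0331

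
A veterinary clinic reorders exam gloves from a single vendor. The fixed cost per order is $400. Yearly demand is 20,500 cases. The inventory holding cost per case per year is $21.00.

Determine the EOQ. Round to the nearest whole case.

884 cases

EOQ = √(2DS/H) = √(2 × 20,500 × 400 / 21)
    = √(780,952.38) ≈ 883.72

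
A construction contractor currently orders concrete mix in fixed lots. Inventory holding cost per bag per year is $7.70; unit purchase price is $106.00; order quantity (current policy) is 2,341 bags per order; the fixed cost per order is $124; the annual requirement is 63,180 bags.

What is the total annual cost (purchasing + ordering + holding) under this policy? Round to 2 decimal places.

$6,709,439.42

Ordering: D/Q × S = 63,180/2,341 × $124 = $3,346.57
Holding:  Q/2 × H = 2,341/2 × $7.7 = $9,012.85
Purchase cost = D·C = 63,180 × 106 = $6,697,080.00
Total = $3,346.57 + $9,012.85 + $6,697,080.00 = $6,709,439.42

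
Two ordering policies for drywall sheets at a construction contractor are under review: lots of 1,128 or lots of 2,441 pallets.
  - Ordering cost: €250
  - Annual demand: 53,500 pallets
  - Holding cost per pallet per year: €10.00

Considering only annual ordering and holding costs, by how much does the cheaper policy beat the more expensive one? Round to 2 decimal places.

€187.04

Annual cost at Q: ordering D·S/Q plus holding Q·H/2.
TC(1,128) = (53,500/1,128)×250 + (1,128/2)×10 = €17,497.27
TC(2,441) = (53,500/2,441)×250 + (2,441/2)×10 = €17,684.31
|ΔTC| = |€17,497.27 − €17,684.31| = €187.04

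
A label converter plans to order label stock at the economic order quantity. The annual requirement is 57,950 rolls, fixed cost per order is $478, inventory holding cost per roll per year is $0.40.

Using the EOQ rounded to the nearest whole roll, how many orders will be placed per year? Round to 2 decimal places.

4.92 orders per year

2DS/H = 2·57,950·478/0.4 = 138,500,500.00
EOQ = √138,500,500.00 ≈ 11,768.62 → Q = 11,769
N = D/Q = 57,950/11,769 ≈ 4.924 orders/yr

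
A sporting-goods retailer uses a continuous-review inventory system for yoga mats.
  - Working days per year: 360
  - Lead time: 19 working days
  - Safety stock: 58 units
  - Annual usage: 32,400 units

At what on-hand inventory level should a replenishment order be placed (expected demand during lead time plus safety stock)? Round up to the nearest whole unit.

Daily demand d = 32,400 / 360 = 90.000 units/day
Demand during lead time = 90.000 × 19 = 1,710.00
Reorder point = 1,710.00 + 58 = 1,768.00 → round up

1,768 units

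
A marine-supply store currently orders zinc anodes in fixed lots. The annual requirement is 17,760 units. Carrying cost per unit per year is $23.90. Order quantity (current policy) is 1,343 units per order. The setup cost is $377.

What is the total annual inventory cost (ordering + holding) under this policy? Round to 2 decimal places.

$21,034.35

Annual ordering cost = (D/Q)·S = (17,760/1,343) × 377 = $4,985.50
Annual holding cost  = (Q/2)·H = (1,343/2) × 23.9 = $16,048.85
Total = $4,985.50 + $16,048.85 = $21,034.35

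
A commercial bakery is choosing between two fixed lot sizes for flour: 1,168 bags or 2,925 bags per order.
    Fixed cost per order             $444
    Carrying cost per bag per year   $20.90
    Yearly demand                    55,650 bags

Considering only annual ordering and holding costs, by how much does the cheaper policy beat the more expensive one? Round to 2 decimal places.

For each Q, cost = (D/Q)·S + (Q/2)·H.
TC(1,168) = (55,650/1,168)×444 + (1,168/2)×20.9 = $33,360.22
TC(2,925) = (55,650/2,925)×444 + (2,925/2)×20.9 = $39,013.63
|ΔTC| = |$33,360.22 − $39,013.63| = $5,653.41

$5,653.41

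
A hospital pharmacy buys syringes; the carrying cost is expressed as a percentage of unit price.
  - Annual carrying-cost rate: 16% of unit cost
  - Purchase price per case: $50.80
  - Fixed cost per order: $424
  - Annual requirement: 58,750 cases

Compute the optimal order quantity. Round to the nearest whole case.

2,476 cases

Carrying cost H = $50.8 × 16% = $8.1280/case/yr
EOQ = √(2DS/H) = √(2 × 58,750 × 424 / 8.128)
    = √(6,129,429.13) ≈ 2,475.77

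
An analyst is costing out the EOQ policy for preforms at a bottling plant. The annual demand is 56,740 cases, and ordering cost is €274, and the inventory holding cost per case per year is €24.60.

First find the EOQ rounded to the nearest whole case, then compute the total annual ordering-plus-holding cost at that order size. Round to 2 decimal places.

€27,656.84

EOQ = √(2DS/H) = √(2 × 56,740 × 274 / 24.6)
    = √(1,263,964.23) ≈ 1,124.26 → Q = 1,124 cases
Annual ordering cost = (D/Q)·S = (56,740/1,124) × 274 = €13,831.64
Annual holding cost  = (Q/2)·H = (1,124/2) × 24.6 = €13,825.20
Total = €13,831.64 + €13,825.20 = €27,656.84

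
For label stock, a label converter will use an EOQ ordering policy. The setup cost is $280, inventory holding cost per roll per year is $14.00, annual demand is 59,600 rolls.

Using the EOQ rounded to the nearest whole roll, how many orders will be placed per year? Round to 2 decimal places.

EOQ = √(2DS/H) = √(2 × 59,600 × 280 / 14)
    = √(2,384,000.00) ≈ 1,544.02 → Q = 1,544
Orders per year = D/Q = 59,600 / 1,544 = 38.601

38.60 orders per year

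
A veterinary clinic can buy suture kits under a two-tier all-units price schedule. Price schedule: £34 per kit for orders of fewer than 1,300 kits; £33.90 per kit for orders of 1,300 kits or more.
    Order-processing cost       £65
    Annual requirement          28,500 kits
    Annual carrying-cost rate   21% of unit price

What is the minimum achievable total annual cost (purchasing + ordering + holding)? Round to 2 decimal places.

H₁ = 21%×£34 = £7.1400;  H₂ = 21%×£33.90 = £7.1190
EOQ₁ = √(2×28,500×65/7.1400) = 720.35  (< 1,300, feasible at tier 1)
EOQ₂ = √(2×28,500×65/7.1190) = 721.41  (< 1,300 → use Q = 1,300 at tier-2 price)
TC(tier 1 (EOQ₁), Q≈720.4) = £974,143.32
TC(tier 2, Q≈1,300.0) = £972,202.35
Minimum at tier 2: £972,202.35

£972,202.35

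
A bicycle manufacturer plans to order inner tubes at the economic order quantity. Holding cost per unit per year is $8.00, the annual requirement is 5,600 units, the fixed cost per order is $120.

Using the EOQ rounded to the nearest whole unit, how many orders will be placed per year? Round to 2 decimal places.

13.66 orders per year

Optimal lot size Q* = (2 × 5,600 × $120 / $8)^½ ≈ 409.88 → Q = 410
Orders per year = D/Q = 5,600 / 410 = 13.659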